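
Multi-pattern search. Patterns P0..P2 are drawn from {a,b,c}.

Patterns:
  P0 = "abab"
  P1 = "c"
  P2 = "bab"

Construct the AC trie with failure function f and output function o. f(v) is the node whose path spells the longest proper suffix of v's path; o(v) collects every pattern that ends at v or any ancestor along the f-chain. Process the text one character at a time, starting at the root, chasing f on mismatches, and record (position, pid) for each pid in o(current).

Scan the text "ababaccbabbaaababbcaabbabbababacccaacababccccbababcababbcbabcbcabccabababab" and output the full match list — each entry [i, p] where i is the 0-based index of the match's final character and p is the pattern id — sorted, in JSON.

Construct AC machine:
Trie (insert patterns):
  0='ε' goto a→1 b→6 c→5
  1='a' goto b→2
  2='ab' goto a→3
  3='aba' goto b→4
  4='abab' goto ·  ←P0
  5='c' goto ·  ←P1
  6='b' goto a→7
  7='ba' goto b→8
  8='bab' goto ·  ←P2

Failure links (BFS by depth):
  n1('a'): parent n0 fail=0; on 'a' 0 → fail=0;  out ∅∪∅=∅
  n5('c'): parent n0 fail=0; on 'c' 0 → fail=0;  out {1}∪∅={1}
  n6('b'): parent n0 fail=0; on 'b' 0 → fail=0;  out ∅∪∅=∅
  n2('ab'): parent n1 fail=0; on 'b' 0 → fail=6;  out ∅∪∅=∅
  n7('ba'): parent n6 fail=0; on 'a' 0 → fail=1;  out ∅∪∅=∅
  n3('aba'): parent n2 fail=6; on 'a' 6 → fail=7;  out ∅∪∅=∅
  n8('bab'): parent n7 fail=1; on 'b' 1 → fail=2;  out {2}∪∅={2}
  n4('abab'): parent n3 fail=7; on 'b' 7 → fail=8;  out {0}∪{2}={0,2}

Text stream:
i=0 'a': node 0→1
i=1 'b': node 1→2
i=2 'a': node 2→3
i=3 'b': node 3→4  → match P0@[0:3],P2@[1:3]
i=4 'a': node 4→3 (via fail)
i=5 'c': node 3→5 (via fail)  → match P1@[5:5]
i=6 'c': node 5→5 (via fail)  → match P1@[6:6]
i=7 'b': node 5→6 (via fail)
i=8 'a': node 6→7
i=9 'b': node 7→8  → match P2@[7:9]
i=10 'b': node 8→6 (via fail)
i=11 'a': node 6→7
i=12 'a': node 7→1 (via fail)
i=13 'a': node 1→1 (via fail)
i=14 'b': node 1→2
i=15 'a': node 2→3
i=16 'b': node 3→4  → match P0@[13:16],P2@[14:16]
i=17 'b': node 4→6 (via fail)
i=18 'c': node 6→5 (via fail)  → match P1@[18:18]
i=19 'a': node 5→1 (via fail)
i=20 'a': node 1→1 (via fail)
i=21 'b': node 1→2
i=22 'b': node 2→6 (via fail)
i=23 'a': node 6→7
i=24 'b': node 7→8  → match P2@[22:24]
i=25 'b': node 8→6 (via fail)
i=26 'a': node 6→7
i=27 'b': node 7→8  → match P2@[25:27]
i=28 'a': node 8→3 (via fail)
i=29 'b': node 3→4  → match P0@[26:29],P2@[27:29]
i=30 'a': node 4→3 (via fail)
i=31 'c': node 3→5 (via fail)  → match P1@[31:31]
i=32 'c': node 5→5 (via fail)  → match P1@[32:32]
i=33 'c': node 5→5 (via fail)  → match P1@[33:33]
i=34 'a': node 5→1 (via fail)
i=35 'a': node 1→1 (via fail)
i=36 'c': node 1→5 (via fail)  → match P1@[36:36]
i=37 'a': node 5→1 (via fail)
i=38 'b': node 1→2
i=39 'a': node 2→3
i=40 'b': node 3→4  → match P0@[37:40],P2@[38:40]
i=41 'c': node 4→5 (via fail)  → match P1@[41:41]
i=42 'c': node 5→5 (via fail)  → match P1@[42:42]
i=43 'c': node 5→5 (via fail)  → match P1@[43:43]
i=44 'c': node 5→5 (via fail)  → match P1@[44:44]
i=45 'b': node 5→6 (via fail)
i=46 'a': node 6→7
i=47 'b': node 7→8  → match P2@[45:47]
i=48 'a': node 8→3 (via fail)
i=49 'b': node 3→4  → match P0@[46:49],P2@[47:49]
i=50 'c': node 4→5 (via fail)  → match P1@[50:50]
i=51 'a': node 5→1 (via fail)
i=52 'b': node 1→2
i=53 'a': node 2→3
i=54 'b': node 3→4  → match P0@[51:54],P2@[52:54]
i=55 'b': node 4→6 (via fail)
i=56 'c': node 6→5 (via fail)  → match P1@[56:56]
i=57 'b': node 5→6 (via fail)
i=58 'a': node 6→7
i=59 'b': node 7→8  → match P2@[57:59]
i=60 'c': node 8→5 (via fail)  → match P1@[60:60]
i=61 'b': node 5→6 (via fail)
i=62 'c': node 6→5 (via fail)  → match P1@[62:62]
i=63 'a': node 5→1 (via fail)
i=64 'b': node 1→2
i=65 'c': node 2→5 (via fail)  → match P1@[65:65]
i=66 'c': node 5→5 (via fail)  → match P1@[66:66]
i=67 'a': node 5→1 (via fail)
i=68 'b': node 1→2
i=69 'a': node 2→3
i=70 'b': node 3→4  → match P0@[67:70],P2@[68:70]
i=71 'a': node 4→3 (via fail)
i=72 'b': node 3→4  → match P0@[69:72],P2@[70:72]
i=73 'a': node 4→3 (via fail)
i=74 'b': node 3→4  → match P0@[71:74],P2@[72:74]

Matches: [[3,0],[3,2],[5,1],[6,1],[9,2],[16,0],[16,2],[18,1],[24,2],[27,2],[29,0],[29,2],[31,1],[32,1],[33,1],[36,1],[40,0],[40,2],[41,1],[42,1],[43,1],[44,1],[47,2],[49,0],[49,2],[50,1],[54,0],[54,2],[56,1],[59,2],[60,1],[62,1],[65,1],[66,1],[70,0],[70,2],[72,0],[72,2],[74,0],[74,2]]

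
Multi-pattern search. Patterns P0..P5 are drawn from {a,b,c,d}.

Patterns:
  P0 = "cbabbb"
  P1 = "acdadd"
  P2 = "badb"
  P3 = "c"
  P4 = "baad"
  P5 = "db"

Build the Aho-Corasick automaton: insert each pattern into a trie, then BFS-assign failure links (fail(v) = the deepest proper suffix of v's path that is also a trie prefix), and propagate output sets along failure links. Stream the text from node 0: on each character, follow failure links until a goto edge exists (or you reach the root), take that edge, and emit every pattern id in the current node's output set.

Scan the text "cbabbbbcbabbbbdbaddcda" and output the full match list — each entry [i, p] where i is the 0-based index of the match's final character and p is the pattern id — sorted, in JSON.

Construct AC machine:
Trie (insert patterns):
  n0 'ε': a→7 b→13 c→1 d→19
  n1 'c': b→2  [P3 ends]
  n2 'cb': a→3
  n3 'cba': b→4
  n4 'cbab': b→5
  n5 'cbabb': b→6
  n6 'cbabbb': ·  [P0 ends]
  n7 'a': c→8
  n8 'ac': d→9
  n9 'acd': a→10
  n10 'acda': d→11
  n11 'acdad': d→12
  n12 'acdadd': ·  [P1 ends]
  n13 'b': a→14
  n14 'ba': a→17 d→15
  n15 'bad': b→16
  n16 'badb': ·  [P2 ends]
  n17 'baa': d→18
  n18 'baad': ·  [P4 ends]
  n19 'd': b→20
  n20 'db': ·  [P5 ends]

Failure links (BFS by depth):
  n1('c'): parent n0 fail=0; on 'c' 0 → fail=0;  out {3}∪∅={3}
  n7('a'): parent n0 fail=0; on 'a' 0 → fail=0;  out ∅∪∅=∅
  n13('b'): parent n0 fail=0; on 'b' 0 → fail=0;  out ∅∪∅=∅
  n19('d'): parent n0 fail=0; on 'd' 0 → fail=0;  out ∅∪∅=∅
  n2('cb'): parent n1 fail=0; on 'b' 0 → fail=13;  out ∅∪∅=∅
  n8('ac'): parent n7 fail=0; on 'c' 0 → fail=1;  out ∅∪{3}={3}
  n14('ba'): parent n13 fail=0; on 'a' 0 → fail=7;  out ∅∪∅=∅
  n20('db'): parent n19 fail=0; on 'b' 0 → fail=13;  out {5}∪∅={5}
  n3('cba'): parent n2 fail=13; on 'a' 13 → fail=14;  out ∅∪∅=∅
  n9('acd'): parent n8 fail=1; on 'd' 1→0 → fail=19;  out ∅∪∅=∅
  n15('bad'): parent n14 fail=7; on 'd' 7→0 → fail=19;  out ∅∪∅=∅
  n17('baa'): parent n14 fail=7; on 'a' 7→0 → fail=7;  out ∅∪∅=∅
  n4('cbab'): parent n3 fail=14; on 'b' 14→7→0 → fail=13;  out ∅∪∅=∅
  n10('acda'): parent n9 fail=19; on 'a' 19→0 → fail=7;  out ∅∪∅=∅
  n16('badb'): parent n15 fail=19; on 'b' 19 → fail=20;  out {2}∪{5}={2,5}
  n18('baad'): parent n17 fail=7; on 'd' 7→0 → fail=19;  out {4}∪∅={4}
  n5('cbabb'): parent n4 fail=13; on 'b' 13→0 → fail=13;  out ∅∪∅=∅
  n11('acdad'): parent n10 fail=7; on 'd' 7→0 → fail=19;  out ∅∪∅=∅
  n6('cbabbb'): parent n5 fail=13; on 'b' 13→0 → fail=13;  out {0}∪∅={0}
  n12('acdadd'): parent n11 fail=19; on 'd' 19→0 → fail=19;  out {1}∪∅={1}

Scan:
[0] read 'c'  n0⇒n1  emit P3@[0:0]
[1] read 'b'  n1⇒n2
[2] read 'a'  n2⇒n3
[3] read 'b'  n3⇒n4
[4] read 'b'  n4⇒n5
[5] read 'b'  n5⇒n6  emit P0@[0:5]
[6] read 'b'  n6⇒n13 (via fail)
[7] read 'c'  n13⇒n1 (via fail)  emit P3@[7:7]
[8] read 'b'  n1⇒n2
[9] read 'a'  n2⇒n3
[10] read 'b'  n3⇒n4
[11] read 'b'  n4⇒n5
[12] read 'b'  n5⇒n6  emit P0@[7:12]
[13] read 'b'  n6⇒n13 (via fail)
[14] read 'd'  n13⇒n19 (via fail)
[15] read 'b'  n19⇒n20  emit P5@[14:15]
[16] read 'a'  n20⇒n14 (via fail)
[17] read 'd'  n14⇒n15
[18] read 'd'  n15⇒n19 (via fail)
[19] read 'c'  n19⇒n1 (via fail)  emit P3@[19:19]
[20] read 'd'  n1⇒n19 (via fail)
[21] read 'a'  n19⇒n7 (via fail)

All matches (sorted): [[0,3],[5,0],[7,3],[12,0],[15,5],[19,3]]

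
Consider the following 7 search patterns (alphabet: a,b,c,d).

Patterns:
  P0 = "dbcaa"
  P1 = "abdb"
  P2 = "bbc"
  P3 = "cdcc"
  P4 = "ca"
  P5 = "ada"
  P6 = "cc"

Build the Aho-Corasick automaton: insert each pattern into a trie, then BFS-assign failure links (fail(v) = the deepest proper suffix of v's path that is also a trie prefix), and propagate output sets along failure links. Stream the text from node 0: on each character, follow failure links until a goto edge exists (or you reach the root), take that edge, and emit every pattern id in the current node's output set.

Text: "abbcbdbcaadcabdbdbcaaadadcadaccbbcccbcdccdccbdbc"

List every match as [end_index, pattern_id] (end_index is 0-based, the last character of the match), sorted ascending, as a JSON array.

Build automaton:
Trie (insert patterns):
  n0 'ε': a→6 b→10 c→13 d→1
  n1 'd': b→2
  n2 'db': c→3
  n3 'dbc': a→4
  n4 'dbca': a→5
  n5 'dbcaa': ·  ←P0
  n6 'a': b→7 d→18
  n7 'ab': d→8
  n8 'abd': b→9
  n9 'abdb': ·  ←P1
  n10 'b': b→11
  n11 'bb': c→12
  n12 'bbc': ·  ←P2
  n13 'c': a→17 c→20 d→14
  n14 'cd': c→15
  n15 'cdc': c→16
  n16 'cdcc': ·  ←P3
  n17 'ca': ·  ←P4
  n18 'ad': a→19
  n19 'ada': ·  ←P5
  n20 'cc': ·  ←P6

BFS fail/out derivation:
  n1('d'): parent n0 fail=0; on 'd' 0 → fail=0;  out ∅∪∅=∅
  n6('a'): parent n0 fail=0; on 'a' 0 → fail=0;  out ∅∪∅=∅
  n10('b'): parent n0 fail=0; on 'b' 0 → fail=0;  out ∅∪∅=∅
  n13('c'): parent n0 fail=0; on 'c' 0 → fail=0;  out ∅∪∅=∅
  n2('db'): parent n1 fail=0; on 'b' 0 → fail=10;  out ∅∪∅=∅
  n7('ab'): parent n6 fail=0; on 'b' 0 → fail=10;  out ∅∪∅=∅
  n11('bb'): parent n10 fail=0; on 'b' 0 → fail=10;  out ∅∪∅=∅
  n14('cd'): parent n13 fail=0; on 'd' 0 → fail=1;  out ∅∪∅=∅
  n17('ca'): parent n13 fail=0; on 'a' 0 → fail=6;  out {4}∪∅={4}
  n18('ad'): parent n6 fail=0; on 'd' 0 → fail=1;  out ∅∪∅=∅
  n20('cc'): parent n13 fail=0; on 'c' 0 → fail=13;  out {6}∪∅={6}
  n3('dbc'): parent n2 fail=10; on 'c' 10→0 → fail=13;  out ∅∪∅=∅
  n8('abd'): parent n7 fail=10; on 'd' 10→0 → fail=1;  out ∅∪∅=∅
  n12('bbc'): parent n11 fail=10; on 'c' 10→0 → fail=13;  out {2}∪∅={2}
  n15('cdc'): parent n14 fail=1; on 'c' 1→0 → fail=13;  out ∅∪∅=∅
  n19('ada'): parent n18 fail=1; on 'a' 1→0 → fail=6;  out {5}∪∅={5}
  n4('dbca'): parent n3 fail=13; on 'a' 13 → fail=17;  out ∅∪{4}={4}
  n9('abdb'): parent n8 fail=1; on 'b' 1 → fail=2;  out {1}∪∅={1}
  n16('cdcc'): parent n15 fail=13; on 'c' 13 → fail=20;  out {3}∪{6}={3,6}
  n5('dbcaa'): parent n4 fail=17; on 'a' 17→6→0 → fail=6;  out {0}∪∅={0}

Run:
[0] read 'a'  n0⇒n6
[1] read 'b'  n6⇒n7
[2] read 'b'  n7⇒n11 (via fail)
[3] read 'c'  n11⇒n12  → match P2@[1:3]
[4] read 'b'  n12⇒n10 (via fail)
[5] read 'd'  n10⇒n1 (via fail)
[6] read 'b'  n1⇒n2
[7] read 'c'  n2⇒n3
[8] read 'a'  n3⇒n4  → match P4@[7:8]
[9] read 'a'  n4⇒n5  → match P0@[5:9]
[10] read 'd'  n5⇒n18 (via fail)
[11] read 'c'  n18⇒n13 (via fail)
[12] read 'a'  n13⇒n17  → match P4@[11:12]
[13] read 'b'  n17⇒n7 (via fail)
[14] read 'd'  n7⇒n8
[15] read 'b'  n8⇒n9  → match P1@[12:15]
[16] read 'd'  n9⇒n1 (via fail)
[17] read 'b'  n1⇒n2
[18] read 'c'  n2⇒n3
[19] read 'a'  n3⇒n4  → match P4@[18:19]
[20] read 'a'  n4⇒n5  → match P0@[16:20]
[21] read 'a'  n5⇒n6 (via fail)
[22] read 'd'  n6⇒n18
[23] read 'a'  n18⇒n19  → match P5@[21:23]
[24] read 'd'  n19⇒n18 (via fail)
[25] read 'c'  n18⇒n13 (via fail)
[26] read 'a'  n13⇒n17  → match P4@[25:26]
[27] read 'd'  n17⇒n18 (via fail)
[28] read 'a'  n18⇒n19  → match P5@[26:28]
[29] read 'c'  n19⇒n13 (via fail)
[30] read 'c'  n13⇒n20  → match P6@[29:30]
[31] read 'b'  n20⇒n10 (via fail)
[32] read 'b'  n10⇒n11
[33] read 'c'  n11⇒n12  → match P2@[31:33]
[34] read 'c'  n12⇒n20 (via fail)  → match P6@[33:34]
[35] read 'c'  n20⇒n20 (via fail)  → match P6@[34:35]
[36] read 'b'  n20⇒n10 (via fail)
[37] read 'c'  n10⇒n13 (via fail)
[38] read 'd'  n13⇒n14
[39] read 'c'  n14⇒n15
[40] read 'c'  n15⇒n16  → match P3@[37:40],P6@[39:40]
[41] read 'd'  n16⇒n14 (via fail)
[42] read 'c'  n14⇒n15
[43] read 'c'  n15⇒n16  → match P3@[40:43],P6@[42:43]
[44] read 'b'  n16⇒n10 (via fail)
[45] read 'd'  n10⇒n1 (via fail)
[46] read 'b'  n1⇒n2
[47] read 'c'  n2⇒n3

Matches: [[3,2],[8,4],[9,0],[12,4],[15,1],[19,4],[20,0],[23,5],[26,4],[28,5],[30,6],[33,2],[34,6],[35,6],[40,3],[40,6],[43,3],[43,6]]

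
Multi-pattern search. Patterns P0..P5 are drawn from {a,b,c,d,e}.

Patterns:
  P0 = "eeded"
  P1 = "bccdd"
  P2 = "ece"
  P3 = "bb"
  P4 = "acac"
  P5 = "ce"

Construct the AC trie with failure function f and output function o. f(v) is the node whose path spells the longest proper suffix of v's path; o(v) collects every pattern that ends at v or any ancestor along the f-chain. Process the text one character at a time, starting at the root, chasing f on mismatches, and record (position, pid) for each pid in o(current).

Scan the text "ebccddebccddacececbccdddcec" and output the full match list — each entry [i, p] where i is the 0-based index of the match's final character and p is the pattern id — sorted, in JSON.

Build automaton:
Trie (insert patterns):
  n0 'ε': a→14 b→6 c→18 e→1
  n1 'e': c→11 e→2
  n2 'ee': d→3
  n3 'eed': e→4
  n4 'eede': d→5
  n5 'eeded': ·  [P0 ends]
  n6 'b': b→13 c→7
  n7 'bc': c→8
  n8 'bcc': d→9
  n9 'bccd': d→10
  n10 'bccdd': ·  [P1 ends]
  n11 'ec': e→12
  n12 'ece': ·  [P2 ends]
  n13 'bb': ·  [P3 ends]
  n14 'a': c→15
  n15 'ac': a→16
  n16 'aca': c→17
  n17 'acac': ·  [P4 ends]
  n18 'c': e→19
  n19 'ce': ·  [P5 ends]

BFS fail/out derivation:
  fail(1) 'e': from fail(0)=0 chase 'e': 0 ⇒ 0;  out=∅∪out(0)=∅
  fail(6) 'b': from fail(0)=0 chase 'b': 0 ⇒ 0;  out=∅∪out(0)=∅
  fail(14) 'a': from fail(0)=0 chase 'a': 0 ⇒ 0;  out=∅∪out(0)=∅
  fail(18) 'c': from fail(0)=0 chase 'c': 0 ⇒ 0;  out=∅∪out(0)=∅
  fail(2) 'ee': from fail(1)=0 chase 'e': 0 ⇒ 1;  out=∅∪out(1)=∅
  fail(7) 'bc': from fail(6)=0 chase 'c': 0 ⇒ 18;  out=∅∪out(18)=∅
  fail(11) 'ec': from fail(1)=0 chase 'c': 0 ⇒ 18;  out=∅∪out(18)=∅
  fail(13) 'bb': from fail(6)=0 chase 'b': 0 ⇒ 6;  out={3}∪out(6)={3}
  fail(15) 'ac': from fail(14)=0 chase 'c': 0 ⇒ 18;  out=∅∪out(18)=∅
  fail(19) 'ce': from fail(18)=0 chase 'e': 0 ⇒ 1;  out={5}∪out(1)={5}
  fail(3) 'eed': from fail(2)=1 chase 'd': 1→0 ⇒ 0;  out=∅∪out(0)=∅
  fail(8) 'bcc': from fail(7)=18 chase 'c': 18→0 ⇒ 18;  out=∅∪out(18)=∅
  fail(12) 'ece': from fail(11)=18 chase 'e': 18 ⇒ 19;  out={2}∪out(19)={2,5}
  fail(16) 'aca': from fail(15)=18 chase 'a': 18→0 ⇒ 14;  out=∅∪out(14)=∅
  fail(4) 'eede': from fail(3)=0 chase 'e': 0 ⇒ 1;  out=∅∪out(1)=∅
  fail(9) 'bccd': from fail(8)=18 chase 'd': 18→0 ⇒ 0;  out=∅∪out(0)=∅
  fail(17) 'acac': from fail(16)=14 chase 'c': 14 ⇒ 15;  out={4}∪out(15)={4}
  fail(5) 'eeded': from fail(4)=1 chase 'd': 1→0 ⇒ 0;  out={0}∪out(0)={0}
  fail(10) 'bccdd': from fail(9)=0 chase 'd': 0 ⇒ 0;  out={1}∪out(0)={1}

Text stream:
[0] read 'e'  n0⇒n1
[1] read 'b'  n1⇒n6 (fail-walked)
[2] read 'c'  n6⇒n7
[3] read 'c'  n7⇒n8
[4] read 'd'  n8⇒n9
[5] read 'd'  n9⇒n10  emit P1@[1:5]
[6] read 'e'  n10⇒n1 (fail-walked)
[7] read 'b'  n1⇒n6 (fail-walked)
[8] read 'c'  n6⇒n7
[9] read 'c'  n7⇒n8
[10] read 'd'  n8⇒n9
[11] read 'd'  n9⇒n10  emit P1@[7:11]
[12] read 'a'  n10⇒n14 (fail-walked)
[13] read 'c'  n14⇒n15
[14] read 'e'  n15⇒n19 (fail-walked)  emit P5@[13:14]
[15] read 'c'  n19⇒n11 (fail-walked)
[16] read 'e'  n11⇒n12  emit P2@[14:16],P5@[15:16]
[17] read 'c'  n12⇒n11 (fail-walked)
[18] read 'b'  n11⇒n6 (fail-walked)
[19] read 'c'  n6⇒n7
[20] read 'c'  n7⇒n8
[21] read 'd'  n8⇒n9
[22] read 'd'  n9⇒n10  emit P1@[18:22]
[23] read 'd'  n10⇒n0 (fail-walked)
[24] read 'c'  n0⇒n18
[25] read 'e'  n18⇒n19  emit P5@[24:25]
[26] read 'c'  n19⇒n11 (fail-walked)

All matches (sorted): [[5,1],[11,1],[14,5],[16,2],[16,5],[22,1],[25,5]]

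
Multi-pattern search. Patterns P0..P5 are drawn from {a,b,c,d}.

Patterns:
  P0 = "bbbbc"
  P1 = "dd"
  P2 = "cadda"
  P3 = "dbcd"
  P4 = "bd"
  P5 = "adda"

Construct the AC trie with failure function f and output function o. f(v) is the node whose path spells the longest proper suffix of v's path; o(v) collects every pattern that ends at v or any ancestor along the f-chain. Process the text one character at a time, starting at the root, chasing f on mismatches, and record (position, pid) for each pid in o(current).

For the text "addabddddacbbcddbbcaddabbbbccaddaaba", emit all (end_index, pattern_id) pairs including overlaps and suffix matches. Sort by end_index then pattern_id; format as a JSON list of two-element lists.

Build:
Trie nodes:
  n0 'ε': a→17 b→1 c→8 d→6
  n1 'b': b→2 d→16
  n2 'bb': b→3
  n3 'bbb': b→4
  n4 'bbbb': c→5
  n5 'bbbbc': ·  [P0 ends]
  n6 'd': b→13 d→7
  n7 'dd': ·  [P1 ends]
  n8 'c': a→9
  n9 'ca': d→10
  n10 'cad': d→11
  n11 'cadd': a→12
  n12 'cadda': ·  [P2 ends]
  n13 'db': c→14
  n14 'dbc': d→15
  n15 'dbcd': ·  [P3 ends]
  n16 'bd': ·  [P4 ends]
  n17 'a': d→18
  n18 'ad': d→19
  n19 'add': a→20
  n20 'adda': ·  [P5 ends]

Failure links (BFS by depth):
  fail(1) 'b': from fail(0)=0 chase 'b': 0 ⇒ 0;  out=∅∪out(0)=∅
  fail(6) 'd': from fail(0)=0 chase 'd': 0 ⇒ 0;  out=∅∪out(0)=∅
  fail(8) 'c': from fail(0)=0 chase 'c': 0 ⇒ 0;  out=∅∪out(0)=∅
  fail(17) 'a': from fail(0)=0 chase 'a': 0 ⇒ 0;  out=∅∪out(0)=∅
  fail(2) 'bb': from fail(1)=0 chase 'b': 0 ⇒ 1;  out=∅∪out(1)=∅
  fail(7) 'dd': from fail(6)=0 chase 'd': 0 ⇒ 6;  out={1}∪out(6)={1}
  fail(9) 'ca': from fail(8)=0 chase 'a': 0 ⇒ 17;  out=∅∪out(17)=∅
  fail(13) 'db': from fail(6)=0 chase 'b': 0 ⇒ 1;  out=∅∪out(1)=∅
  fail(16) 'bd': from fail(1)=0 chase 'd': 0 ⇒ 6;  out={4}∪out(6)={4}
  fail(18) 'ad': from fail(17)=0 chase 'd': 0 ⇒ 6;  out=∅∪out(6)=∅
  fail(3) 'bbb': from fail(2)=1 chase 'b': 1 ⇒ 2;  out=∅∪out(2)=∅
  fail(10) 'cad': from fail(9)=17 chase 'd': 17 ⇒ 18;  out=∅∪out(18)=∅
  fail(14) 'dbc': from fail(13)=1 chase 'c': 1→0 ⇒ 8;  out=∅∪out(8)=∅
  fail(19) 'add': from fail(18)=6 chase 'd': 6 ⇒ 7;  out=∅∪out(7)={1}
  fail(4) 'bbbb': from fail(3)=2 chase 'b': 2 ⇒ 3;  out=∅∪out(3)=∅
  fail(11) 'cadd': from fail(10)=18 chase 'd': 18 ⇒ 19;  out=∅∪out(19)={1}
  fail(15) 'dbcd': from fail(14)=8 chase 'd': 8→0 ⇒ 6;  out={3}∪out(6)={3}
  fail(20) 'adda': from fail(19)=7 chase 'a': 7→6→0 ⇒ 17;  out={5}∪out(17)={5}
  fail(5) 'bbbbc': from fail(4)=3 chase 'c': 3→2→1→0 ⇒ 8;  out={0}∪out(8)={0}
  fail(12) 'cadda': from fail(11)=19 chase 'a': 19 ⇒ 20;  out={2}∪out(20)={2,5}

Text stream:
[0] read 'a'  n0⇒n17
[1] read 'd'  n17⇒n18
[2] read 'd'  n18⇒n19  → match P1@[1:2]
[3] read 'a'  n19⇒n20  → match P5@[0:3]
[4] read 'b'  n20⇒n1 (fail-walked)
[5] read 'd'  n1⇒n16  → match P4@[4:5]
[6] read 'd'  n16⇒n7 (fail-walked)  → match P1@[5:6]
[7] read 'd'  n7⇒n7 (fail-walked)  → match P1@[6:7]
[8] read 'd'  n7⇒n7 (fail-walked)  → match P1@[7:8]
[9] read 'a'  n7⇒n17 (fail-walked)
[10] read 'c'  n17⇒n8 (fail-walked)
[11] read 'b'  n8⇒n1 (fail-walked)
[12] read 'b'  n1⇒n2
[13] read 'c'  n2⇒n8 (fail-walked)
[14] read 'd'  n8⇒n6 (fail-walked)
[15] read 'd'  n6⇒n7  → match P1@[14:15]
[16] read 'b'  n7⇒n13 (fail-walked)
[17] read 'b'  n13⇒n2 (fail-walked)
[18] read 'c'  n2⇒n8 (fail-walked)
[19] read 'a'  n8⇒n9
[20] read 'd'  n9⇒n10
[21] read 'd'  n10⇒n11  → match P1@[20:21]
[22] read 'a'  n11⇒n12  → match P2@[18:22],P5@[19:22]
[23] read 'b'  n12⇒n1 (fail-walked)
[24] read 'b'  n1⇒n2
[25] read 'b'  n2⇒n3
[26] read 'b'  n3⇒n4
[27] read 'c'  n4⇒n5  → match P0@[23:27]
[28] read 'c'  n5⇒n8 (fail-walked)
[29] read 'a'  n8⇒n9
[30] read 'd'  n9⇒n10
[31] read 'd'  n10⇒n11  → match P1@[30:31]
[32] read 'a'  n11⇒n12  → match P2@[28:32],P5@[29:32]
[33] read 'a'  n12⇒n17 (fail-walked)
[34] read 'b'  n17⇒n1 (fail-walked)
[35] read 'a'  n1⇒n17 (fail-walked)

Matches: [[2,1],[3,5],[5,4],[6,1],[7,1],[8,1],[15,1],[21,1],[22,2],[22,5],[27,0],[31,1],[32,2],[32,5]]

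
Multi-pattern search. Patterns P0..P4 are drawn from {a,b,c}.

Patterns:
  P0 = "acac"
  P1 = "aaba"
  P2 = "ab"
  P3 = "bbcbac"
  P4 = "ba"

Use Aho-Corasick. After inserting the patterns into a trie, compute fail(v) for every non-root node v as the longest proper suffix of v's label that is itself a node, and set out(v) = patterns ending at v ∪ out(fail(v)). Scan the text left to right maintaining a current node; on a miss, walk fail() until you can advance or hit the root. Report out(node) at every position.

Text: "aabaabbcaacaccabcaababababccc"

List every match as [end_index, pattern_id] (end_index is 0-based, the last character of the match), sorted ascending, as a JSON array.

Construct AC machine:
Trie nodes:
  0='ε' goto a→1 b→9
  1='a' goto a→5 b→8 c→2
  2='ac' goto a→3
  3='aca' goto c→4
  4='acac' goto ·  ←P0
  5='aa' goto b→6
  6='aab' goto a→7
  7='aaba' goto ·  ←P1
  8='ab' goto ·  ←P2
  9='b' goto a→15 b→10
  10='bb' goto c→11
  11='bbc' goto b→12
  12='bbcb' goto a→13
  13='bbcba' goto c→14
  14='bbcbac' goto ·  ←P3
  15='ba' goto ·  ←P4

Failure links (BFS by depth):
  fail(1) 'a': from fail(0)=0 chase 'a': 0 ⇒ 0;  out=∅∪out(0)=∅
  fail(9) 'b': from fail(0)=0 chase 'b': 0 ⇒ 0;  out=∅∪out(0)=∅
  fail(2) 'ac': from fail(1)=0 chase 'c': 0 ⇒ 0;  out=∅∪out(0)=∅
  fail(5) 'aa': from fail(1)=0 chase 'a': 0 ⇒ 1;  out=∅∪out(1)=∅
  fail(8) 'ab': from fail(1)=0 chase 'b': 0 ⇒ 9;  out={2}∪out(9)={2}
  fail(10) 'bb': from fail(9)=0 chase 'b': 0 ⇒ 9;  out=∅∪out(9)=∅
  fail(15) 'ba': from fail(9)=0 chase 'a': 0 ⇒ 1;  out={4}∪out(1)={4}
  fail(3) 'aca': from fail(2)=0 chase 'a': 0 ⇒ 1;  out=∅∪out(1)=∅
  fail(6) 'aab': from fail(5)=1 chase 'b': 1 ⇒ 8;  out=∅∪out(8)={2}
  fail(11) 'bbc': from fail(10)=9 chase 'c': 9→0 ⇒ 0;  out=∅∪out(0)=∅
  fail(4) 'acac': from fail(3)=1 chase 'c': 1 ⇒ 2;  out={0}∪out(2)={0}
  fail(7) 'aaba': from fail(6)=8 chase 'a': 8→9 ⇒ 15;  out={1}∪out(15)={1,4}
  fail(12) 'bbcb': from fail(11)=0 chase 'b': 0 ⇒ 9;  out=∅∪out(9)=∅
  fail(13) 'bbcba': from fail(12)=9 chase 'a': 9 ⇒ 15;  out=∅∪out(15)={4}
  fail(14) 'bbcbac': from fail(13)=15 chase 'c': 15→1 ⇒ 2;  out={3}∪out(2)={3}

Scan:
[0] read 'a'  n0⇒n1
[1] read 'a'  n1⇒n5
[2] read 'b'  n5⇒n6  ** P2@[1:2]
[3] read 'a'  n6⇒n7  ** P1@[0:3],P4@[2:3]
[4] read 'a'  n7⇒n5 ·f
[5] read 'b'  n5⇒n6  ** P2@[4:5]
[6] read 'b'  n6⇒n10 ·f
[7] read 'c'  n10⇒n11
[8] read 'a'  n11⇒n1 ·f
[9] read 'a'  n1⇒n5
[10] read 'c'  n5⇒n2 ·f
[11] read 'a'  n2⇒n3
[12] read 'c'  n3⇒n4  ** P0@[9:12]
[13] read 'c'  n4⇒n0 ·f
[14] read 'a'  n0⇒n1
[15] read 'b'  n1⇒n8  ** P2@[14:15]
[16] read 'c'  n8⇒n0 ·f
[17] read 'a'  n0⇒n1
[18] read 'a'  n1⇒n5
[19] read 'b'  n5⇒n6  ** P2@[18:19]
[20] read 'a'  n6⇒n7  ** P1@[17:20],P4@[19:20]
[21] read 'b'  n7⇒n8 ·f  ** P2@[20:21]
[22] read 'a'  n8⇒n15 ·f  ** P4@[21:22]
[23] read 'b'  n15⇒n8 ·f  ** P2@[22:23]
[24] read 'a'  n8⇒n15 ·f  ** P4@[23:24]
[25] read 'b'  n15⇒n8 ·f  ** P2@[24:25]
[26] read 'c'  n8⇒n0 ·f
[27] read 'c'  n0⇒n0
[28] read 'c'  n0⇒n0

Result: [[2,2],[3,1],[3,4],[5,2],[12,0],[15,2],[19,2],[20,1],[20,4],[21,2],[22,4],[23,2],[24,4],[25,2]]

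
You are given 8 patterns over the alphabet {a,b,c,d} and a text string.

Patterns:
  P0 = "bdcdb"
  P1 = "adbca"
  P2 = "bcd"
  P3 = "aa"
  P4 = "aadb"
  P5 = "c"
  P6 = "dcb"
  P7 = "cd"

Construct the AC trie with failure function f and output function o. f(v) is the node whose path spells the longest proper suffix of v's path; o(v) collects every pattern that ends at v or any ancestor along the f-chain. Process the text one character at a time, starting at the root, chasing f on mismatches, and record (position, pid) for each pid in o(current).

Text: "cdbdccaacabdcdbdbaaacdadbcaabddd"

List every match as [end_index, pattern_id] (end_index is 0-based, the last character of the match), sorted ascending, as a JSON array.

Construct AC machine:
Trie nodes:
  n0 'ε': a→6 b→1 c→16 d→17
  n1 'b': c→11 d→2
  n2 'bd': c→3
  n3 'bdc': d→4
  n4 'bdcd': b→5
  n5 'bdcdb': ·  [P0 ends]
  n6 'a': a→13 d→7
  n7 'ad': b→8
  n8 'adb': c→9
  n9 'adbc': a→10
  n10 'adbca': ·  [P1 ends]
  n11 'bc': d→12
  n12 'bcd': ·  [P2 ends]
  n13 'aa': d→14  [P3 ends]
  n14 'aad': b→15
  n15 'aadb': ·  [P4 ends]
  n16 'c': d→20  [P5 ends]
  n17 'd': c→18
  n18 'dc': b→19
  n19 'dcb': ·  [P6 ends]
  n20 'cd': ·  [P7 ends]

Failure links (BFS by depth):
  n1('b'): parent n0 fail=0; on 'b' 0 → fail=0;  out ∅∪∅=∅
  n6('a'): parent n0 fail=0; on 'a' 0 → fail=0;  out ∅∪∅=∅
  n16('c'): parent n0 fail=0; on 'c' 0 → fail=0;  out {5}∪∅={5}
  n17('d'): parent n0 fail=0; on 'd' 0 → fail=0;  out ∅∪∅=∅
  n2('bd'): parent n1 fail=0; on 'd' 0 → fail=17;  out ∅∪∅=∅
  n7('ad'): parent n6 fail=0; on 'd' 0 → fail=17;  out ∅∪∅=∅
  n11('bc'): parent n1 fail=0; on 'c' 0 → fail=16;  out ∅∪{5}={5}
  n13('aa'): parent n6 fail=0; on 'a' 0 → fail=6;  out {3}∪∅={3}
  n18('dc'): parent n17 fail=0; on 'c' 0 → fail=16;  out ∅∪{5}={5}
  n20('cd'): parent n16 fail=0; on 'd' 0 → fail=17;  out {7}∪∅={7}
  n3('bdc'): parent n2 fail=17; on 'c' 17 → fail=18;  out ∅∪{5}={5}
  n8('adb'): parent n7 fail=17; on 'b' 17→0 → fail=1;  out ∅∪∅=∅
  n12('bcd'): parent n11 fail=16; on 'd' 16 → fail=20;  out {2}∪{7}={2,7}
  n14('aad'): parent n13 fail=6; on 'd' 6 → fail=7;  out ∅∪∅=∅
  n19('dcb'): parent n18 fail=16; on 'b' 16→0 → fail=1;  out {6}∪∅={6}
  n4('bdcd'): parent n3 fail=18; on 'd' 18→16 → fail=20;  out ∅∪{7}={7}
  n9('adbc'): parent n8 fail=1; on 'c' 1 → fail=11;  out ∅∪{5}={5}
  n15('aadb'): parent n14 fail=7; on 'b' 7 → fail=8;  out {4}∪∅={4}
  n5('bdcdb'): parent n4 fail=20; on 'b' 20→17→0 → fail=1;  out {0}∪∅={0}
  n10('adbca'): parent n9 fail=11; on 'a' 11→16→0 → fail=6;  out {1}∪∅={1}

Scan:
i=0 'c': node 0→16  ** P5@[0:0]
i=1 'd': node 16→20  ** P7@[0:1]
i=2 'b': node 20→1 ·f
i=3 'd': node 1→2
i=4 'c': node 2→3  ** P5@[4:4]
i=5 'c': node 3→16 ·f  ** P5@[5:5]
i=6 'a': node 16→6 ·f
i=7 'a': node 6→13  ** P3@[6:7]
i=8 'c': node 13→16 ·f  ** P5@[8:8]
i=9 'a': node 16→6 ·f
i=10 'b': node 6→1 ·f
i=11 'd': node 1→2
i=12 'c': node 2→3  ** P5@[12:12]
i=13 'd': node 3→4  ** P7@[12:13]
i=14 'b': node 4→5  ** P0@[10:14]
i=15 'd': node 5→2 ·f
i=16 'b': node 2→1 ·f
i=17 'a': node 1→6 ·f
i=18 'a': node 6→13  ** P3@[17:18]
i=19 'a': node 13→13 ·f  ** P3@[18:19]
i=20 'c': node 13→16 ·f  ** P5@[20:20]
i=21 'd': node 16→20  ** P7@[20:21]
i=22 'a': node 20→6 ·f
i=23 'd': node 6→7
i=24 'b': node 7→8
i=25 'c': node 8→9  ** P5@[25:25]
i=26 'a': node 9→10  ** P1@[22:26]
i=27 'a': node 10→13 ·f  ** P3@[26:27]
i=28 'b': node 13→1 ·f
i=29 'd': node 1→2
i=30 'd': node 2→17 ·f
i=31 'd': node 17→17 ·f

Matches: [[0,5],[1,7],[4,5],[5,5],[7,3],[8,5],[12,5],[13,7],[14,0],[18,3],[19,3],[20,5],[21,7],[25,5],[26,1],[27,3]]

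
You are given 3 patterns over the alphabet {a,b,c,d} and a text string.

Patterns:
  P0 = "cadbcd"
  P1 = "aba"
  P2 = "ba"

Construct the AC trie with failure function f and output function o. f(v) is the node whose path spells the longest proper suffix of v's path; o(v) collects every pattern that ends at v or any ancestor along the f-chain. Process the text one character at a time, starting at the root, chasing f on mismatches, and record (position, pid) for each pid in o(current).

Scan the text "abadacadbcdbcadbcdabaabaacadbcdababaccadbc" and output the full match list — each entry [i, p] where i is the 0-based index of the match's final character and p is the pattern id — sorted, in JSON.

Construct AC machine:
Trie nodes:
  n0 'ε': a→7 b→10 c→1
  n1 'c': a→2
  n2 'ca': d→3
  n3 'cad': b→4
  n4 'cadb': c→5
  n5 'cadbc': d→6
  n6 'cadbcd': ·  [P0 ends]
  n7 'a': b→8
  n8 'ab': a→9
  n9 'aba': ·  [P1 ends]
  n10 'b': a→11
  n11 'ba': ·  [P2 ends]

Failure links (BFS by depth):
  fail(1) 'c': from fail(0)=0 chase 'c': 0 ⇒ 0;  out=∅∪out(0)=∅
  fail(7) 'a': from fail(0)=0 chase 'a': 0 ⇒ 0;  out=∅∪out(0)=∅
  fail(10) 'b': from fail(0)=0 chase 'b': 0 ⇒ 0;  out=∅∪out(0)=∅
  fail(2) 'ca': from fail(1)=0 chase 'a': 0 ⇒ 7;  out=∅∪out(7)=∅
  fail(8) 'ab': from fail(7)=0 chase 'b': 0 ⇒ 10;  out=∅∪out(10)=∅
  fail(11) 'ba': from fail(10)=0 chase 'a': 0 ⇒ 7;  out={2}∪out(7)={2}
  fail(3) 'cad': from fail(2)=7 chase 'd': 7→0 ⇒ 0;  out=∅∪out(0)=∅
  fail(9) 'aba': from fail(8)=10 chase 'a': 10 ⇒ 11;  out={1}∪out(11)={1,2}
  fail(4) 'cadb': from fail(3)=0 chase 'b': 0 ⇒ 10;  out=∅∪out(10)=∅
  fail(5) 'cadbc': from fail(4)=10 chase 'c': 10→0 ⇒ 1;  out=∅∪out(1)=∅
  fail(6) 'cadbcd': from fail(5)=1 chase 'd': 1→0 ⇒ 0;  out={0}∪out(0)={0}

Scan:
[0] read 'a'  n0⇒n7
[1] read 'b'  n7⇒n8
[2] read 'a'  n8⇒n9  emit P1@[0:2],P2@[1:2]
[3] read 'd'  n9⇒n0 ·f
[4] read 'a'  n0⇒n7
[5] read 'c'  n7⇒n1 ·f
[6] read 'a'  n1⇒n2
[7] read 'd'  n2⇒n3
[8] read 'b'  n3⇒n4
[9] read 'c'  n4⇒n5
[10] read 'd'  n5⇒n6  emit P0@[5:10]
[11] read 'b'  n6⇒n10 ·f
[12] read 'c'  n10⇒n1 ·f
[13] read 'a'  n1⇒n2
[14] read 'd'  n2⇒n3
[15] read 'b'  n3⇒n4
[16] read 'c'  n4⇒n5
[17] read 'd'  n5⇒n6  emit P0@[12:17]
[18] read 'a'  n6⇒n7 ·f
[19] read 'b'  n7⇒n8
[20] read 'a'  n8⇒n9  emit P1@[18:20],P2@[19:20]
[21] read 'a'  n9⇒n7 ·f
[22] read 'b'  n7⇒n8
[23] read 'a'  n8⇒n9  emit P1@[21:23],P2@[22:23]
[24] read 'a'  n9⇒n7 ·f
[25] read 'c'  n7⇒n1 ·f
[26] read 'a'  n1⇒n2
[27] read 'd'  n2⇒n3
[28] read 'b'  n3⇒n4
[29] read 'c'  n4⇒n5
[30] read 'd'  n5⇒n6  emit P0@[25:30]
[31] read 'a'  n6⇒n7 ·f
[32] read 'b'  n7⇒n8
[33] read 'a'  n8⇒n9  emit P1@[31:33],P2@[32:33]
[34] read 'b'  n9⇒n8 ·f
[35] read 'a'  n8⇒n9  emit P1@[33:35],P2@[34:35]
[36] read 'c'  n9⇒n1 ·f
[37] read 'c'  n1⇒n1 ·f
[38] read 'a'  n1⇒n2
[39] read 'd'  n2⇒n3
[40] read 'b'  n3⇒n4
[41] read 'c'  n4⇒n5

All matches (sorted): [[2,1],[2,2],[10,0],[17,0],[20,1],[20,2],[23,1],[23,2],[30,0],[33,1],[33,2],[35,1],[35,2]]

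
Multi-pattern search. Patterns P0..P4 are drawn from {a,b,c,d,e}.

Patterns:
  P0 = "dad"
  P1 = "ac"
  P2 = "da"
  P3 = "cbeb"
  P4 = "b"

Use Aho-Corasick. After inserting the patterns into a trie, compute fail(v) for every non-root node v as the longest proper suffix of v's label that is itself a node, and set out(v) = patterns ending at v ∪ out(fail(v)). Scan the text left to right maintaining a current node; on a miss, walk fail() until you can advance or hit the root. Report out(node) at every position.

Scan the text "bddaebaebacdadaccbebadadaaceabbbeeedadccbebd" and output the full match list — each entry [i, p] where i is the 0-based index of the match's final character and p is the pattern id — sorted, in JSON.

Build:
Trie nodes:
  0='ε' goto a→4 b→10 c→6 d→1
  1='d' goto a→2
  2='da' goto d→3  [P2 ends]
  3='dad' goto ·  [P0 ends]
  4='a' goto c→5
  5='ac' goto ·  [P1 ends]
  6='c' goto b→7
  7='cb' goto e→8
  8='cbe' goto b→9
  9='cbeb' goto ·  [P3 ends]
  10='b' goto ·  [P4 ends]

BFS fail/out derivation:
  fail(1) 'd': from fail(0)=0 chase 'd': 0 ⇒ 0;  out=∅∪out(0)=∅
  fail(4) 'a': from fail(0)=0 chase 'a': 0 ⇒ 0;  out=∅∪out(0)=∅
  fail(6) 'c': from fail(0)=0 chase 'c': 0 ⇒ 0;  out=∅∪out(0)=∅
  fail(10) 'b': from fail(0)=0 chase 'b': 0 ⇒ 0;  out={4}∪out(0)={4}
  fail(2) 'da': from fail(1)=0 chase 'a': 0 ⇒ 4;  out={2}∪out(4)={2}
  fail(5) 'ac': from fail(4)=0 chase 'c': 0 ⇒ 6;  out={1}∪out(6)={1}
  fail(7) 'cb': from fail(6)=0 chase 'b': 0 ⇒ 10;  out=∅∪out(10)={4}
  fail(3) 'dad': from fail(2)=4 chase 'd': 4→0 ⇒ 1;  out={0}∪out(1)={0}
  fail(8) 'cbe': from fail(7)=10 chase 'e': 10→0 ⇒ 0;  out=∅∪out(0)=∅
  fail(9) 'cbeb': from fail(8)=0 chase 'b': 0 ⇒ 10;  out={3}∪out(10)={3,4}

Text stream:
i=0 'b': node 0→10  emit P4@[0:0]
i=1 'd': node 10→1 (fail-walked)
i=2 'd': node 1→1 (fail-walked)
i=3 'a': node 1→2  emit P2@[2:3]
i=4 'e': node 2→0 (fail-walked)
i=5 'b': node 0→10  emit P4@[5:5]
i=6 'a': node 10→4 (fail-walked)
i=7 'e': node 4→0 (fail-walked)
i=8 'b': node 0→10  emit P4@[8:8]
i=9 'a': node 10→4 (fail-walked)
i=10 'c': node 4→5  emit P1@[9:10]
i=11 'd': node 5→1 (fail-walked)
i=12 'a': node 1→2  emit P2@[11:12]
i=13 'd': node 2→3  emit P0@[11:13]
i=14 'a': node 3→2 (fail-walked)  emit P2@[13:14]
i=15 'c': node 2→5 (fail-walked)  emit P1@[14:15]
i=16 'c': node 5→6 (fail-walked)
i=17 'b': node 6→7  emit P4@[17:17]
i=18 'e': node 7→8
i=19 'b': node 8→9  emit P3@[16:19],P4@[19:19]
i=20 'a': node 9→4 (fail-walked)
i=21 'd': node 4→1 (fail-walked)
i=22 'a': node 1→2  emit P2@[21:22]
i=23 'd': node 2→3  emit P0@[21:23]
i=24 'a': node 3→2 (fail-walked)  emit P2@[23:24]
i=25 'a': node 2→4 (fail-walked)
i=26 'c': node 4→5  emit P1@[25:26]
i=27 'e': node 5→0 (fail-walked)
i=28 'a': node 0→4
i=29 'b': node 4→10 (fail-walked)  emit P4@[29:29]
i=30 'b': node 10→10 (fail-walked)  emit P4@[30:30]
i=31 'b': node 10→10 (fail-walked)  emit P4@[31:31]
i=32 'e': node 10→0 (fail-walked)
i=33 'e': node 0→0
i=34 'e': node 0→0
i=35 'd': node 0→1
i=36 'a': node 1→2  emit P2@[35:36]
i=37 'd': node 2→3  emit P0@[35:37]
i=38 'c': node 3→6 (fail-walked)
i=39 'c': node 6→6 (fail-walked)
i=40 'b': node 6→7  emit P4@[40:40]
i=41 'e': node 7→8
i=42 'b': node 8→9  emit P3@[39:42],P4@[42:42]
i=43 'd': node 9→1 (fail-walked)

All matches (sorted): [[0,4],[3,2],[5,4],[8,4],[10,1],[12,2],[13,0],[14,2],[15,1],[17,4],[19,3],[19,4],[22,2],[23,0],[24,2],[26,1],[29,4],[30,4],[31,4],[36,2],[37,0],[40,4],[42,3],[42,4]]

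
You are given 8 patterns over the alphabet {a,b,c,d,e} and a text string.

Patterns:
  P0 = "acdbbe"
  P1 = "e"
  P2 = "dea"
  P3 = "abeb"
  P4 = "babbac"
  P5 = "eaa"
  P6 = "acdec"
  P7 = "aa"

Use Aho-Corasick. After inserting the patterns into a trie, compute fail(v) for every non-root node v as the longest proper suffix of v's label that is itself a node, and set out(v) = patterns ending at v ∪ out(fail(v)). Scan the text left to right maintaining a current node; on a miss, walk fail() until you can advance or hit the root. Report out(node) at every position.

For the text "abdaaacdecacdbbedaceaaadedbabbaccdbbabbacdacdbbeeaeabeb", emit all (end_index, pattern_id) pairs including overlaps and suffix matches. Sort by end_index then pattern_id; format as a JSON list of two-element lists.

Build:
Trie nodes:
  n0 'ε': a→1 b→14 d→8 e→7
  n1 'a': a→24 b→11 c→2
  n2 'ac': d→3
  n3 'acd': b→4 e→22
  n4 'acdb': b→5
  n5 'acdbb': e→6
  n6 'acdbbe': ·  ←P0
  n7 'e': a→20  ←P1
  n8 'd': e→9
  n9 'de': a→10
  n10 'dea': ·  ←P2
  n11 'ab': e→12
  n12 'abe': b→13
  n13 'abeb': ·  ←P3
  n14 'b': a→15
  n15 'ba': b→16
  n16 'bab': b→17
  n17 'babb': a→18
  n18 'babba': c→19
  n19 'babbac': ·  ←P4
  n20 'ea': a→21
  n21 'eaa': ·  ←P5
  n22 'acde': c→23
  n23 'acdec': ·  ←P6
  n24 'aa': ·  ←P7

BFS fail/out derivation:
  n1('a'): parent n0 fail=0; on 'a' 0 → fail=0;  out ∅∪∅=∅
  n7('e'): parent n0 fail=0; on 'e' 0 → fail=0;  out {1}∪∅={1}
  n8('d'): parent n0 fail=0; on 'd' 0 → fail=0;  out ∅∪∅=∅
  n14('b'): parent n0 fail=0; on 'b' 0 → fail=0;  out ∅∪∅=∅
  n2('ac'): parent n1 fail=0; on 'c' 0 → fail=0;  out ∅∪∅=∅
  n9('de'): parent n8 fail=0; on 'e' 0 → fail=7;  out ∅∪{1}={1}
  n11('ab'): parent n1 fail=0; on 'b' 0 → fail=14;  out ∅∪∅=∅
  n15('ba'): parent n14 fail=0; on 'a' 0 → fail=1;  out ∅∪∅=∅
  n20('ea'): parent n7 fail=0; on 'a' 0 → fail=1;  out ∅∪∅=∅
  n24('aa'): parent n1 fail=0; on 'a' 0 → fail=1;  out {7}∪∅={7}
  n3('acd'): parent n2 fail=0; on 'd' 0 → fail=8;  out ∅∪∅=∅
  n10('dea'): parent n9 fail=7; on 'a' 7 → fail=20;  out {2}∪∅={2}
  n12('abe'): parent n11 fail=14; on 'e' 14→0 → fail=7;  out ∅∪{1}={1}
  n16('bab'): parent n15 fail=1; on 'b' 1 → fail=11;  out ∅∪∅=∅
  n21('eaa'): parent n20 fail=1; on 'a' 1 → fail=24;  out {5}∪{7}={5,7}
  n4('acdb'): parent n3 fail=8; on 'b' 8→0 → fail=14;  out ∅∪∅=∅
  n13('abeb'): parent n12 fail=7; on 'b' 7→0 → fail=14;  out {3}∪∅={3}
  n17('babb'): parent n16 fail=11; on 'b' 11→14→0 → fail=14;  out ∅∪∅=∅
  n22('acde'): parent n3 fail=8; on 'e' 8 → fail=9;  out ∅∪{1}={1}
  n5('acdbb'): parent n4 fail=14; on 'b' 14→0 → fail=14;  out ∅∪∅=∅
  n18('babba'): parent n17 fail=14; on 'a' 14 → fail=15;  out ∅∪∅=∅
  n23('acdec'): parent n22 fail=9; on 'c' 9→7→0 → fail=0;  out {6}∪∅={6}
  n6('acdbbe'): parent n5 fail=14; on 'e' 14→0 → fail=7;  out {0}∪{1}={0,1}
  n19('babbac'): parent n18 fail=15; on 'c' 15→1 → fail=2;  out {4}∪∅={4}

Scan:
pos 0 'a': at 1
pos 1 'b': at 11
pos 2 'd': at 8 ·f
pos 3 'a': at 1 ·f
pos 4 'a': at 24  emit P7@[3:4]
pos 5 'a': at 24 ·f  emit P7@[4:5]
pos 6 'c': at 2 ·f
pos 7 'd': at 3
pos 8 'e': at 22  emit P1@[8:8]
pos 9 'c': at 23  emit P6@[5:9]
pos 10 'a': at 1 ·f
pos 11 'c': at 2
pos 12 'd': at 3
pos 13 'b': at 4
pos 14 'b': at 5
pos 15 'e': at 6  emit P0@[10:15],P1@[15:15]
pos 16 'd': at 8 ·f
pos 17 'a': at 1 ·f
pos 18 'c': at 2
pos 19 'e': at 7 ·f  emit P1@[19:19]
pos 20 'a': at 20
pos 21 'a': at 21  emit P5@[19:21],P7@[20:21]
pos 22 'a': at 24 ·f  emit P7@[21:22]
pos 23 'd': at 8 ·f
pos 24 'e': at 9  emit P1@[24:24]
pos 25 'd': at 8 ·f
pos 26 'b': at 14 ·f
pos 27 'a': at 15
pos 28 'b': at 16
pos 29 'b': at 17
pos 30 'a': at 18
pos 31 'c': at 19  emit P4@[26:31]
pos 32 'c': at 0 ·f
pos 33 'd': at 8
pos 34 'b': at 14 ·f
pos 35 'b': at 14 ·f
pos 36 'a': at 15
pos 37 'b': at 16
pos 38 'b': at 17
pos 39 'a': at 18
pos 40 'c': at 19  emit P4@[35:40]
pos 41 'd': at 3 ·f
pos 42 'a': at 1 ·f
pos 43 'c': at 2
pos 44 'd': at 3
pos 45 'b': at 4
pos 46 'b': at 5
pos 47 'e': at 6  emit P0@[42:47],P1@[47:47]
pos 48 'e': at 7 ·f  emit P1@[48:48]
pos 49 'a': at 20
pos 50 'e': at 7 ·f  emit P1@[50:50]
pos 51 'a': at 20
pos 52 'b': at 11 ·f
pos 53 'e': at 12  emit P1@[53:53]
pos 54 'b': at 13  emit P3@[51:54]

Matches: [[4,7],[5,7],[8,1],[9,6],[15,0],[15,1],[19,1],[21,5],[21,7],[22,7],[24,1],[31,4],[40,4],[47,0],[47,1],[48,1],[50,1],[53,1],[54,3]]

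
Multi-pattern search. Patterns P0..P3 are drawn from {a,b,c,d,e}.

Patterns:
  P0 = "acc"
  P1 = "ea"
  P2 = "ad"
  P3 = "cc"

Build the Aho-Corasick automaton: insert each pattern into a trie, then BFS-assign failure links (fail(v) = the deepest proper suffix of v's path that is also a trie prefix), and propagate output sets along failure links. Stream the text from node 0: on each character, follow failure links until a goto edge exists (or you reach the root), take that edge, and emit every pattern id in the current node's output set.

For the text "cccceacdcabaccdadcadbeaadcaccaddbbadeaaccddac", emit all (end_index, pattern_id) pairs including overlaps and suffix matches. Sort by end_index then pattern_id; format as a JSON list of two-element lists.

Build:
Trie nodes:
  0='ε' goto a→1 c→7 e→4
  1='a' goto c→2 d→6
  2='ac' goto c→3
  3='acc' goto ·  ←P0
  4='e' goto a→5
  5='ea' goto ·  ←P1
  6='ad' goto ·  ←P2
  7='c' goto c→8
  8='cc' goto ·  ←P3

Failure links (BFS by depth):
  fail(1) 'a': from fail(0)=0 chase 'a': 0 ⇒ 0;  out=∅∪out(0)=∅
  fail(4) 'e': from fail(0)=0 chase 'e': 0 ⇒ 0;  out=∅∪out(0)=∅
  fail(7) 'c': from fail(0)=0 chase 'c': 0 ⇒ 0;  out=∅∪out(0)=∅
  fail(2) 'ac': from fail(1)=0 chase 'c': 0 ⇒ 7;  out=∅∪out(7)=∅
  fail(5) 'ea': from fail(4)=0 chase 'a': 0 ⇒ 1;  out={1}∪out(1)={1}
  fail(6) 'ad': from fail(1)=0 chase 'd': 0 ⇒ 0;  out={2}∪out(0)={2}
  fail(8) 'cc': from fail(7)=0 chase 'c': 0 ⇒ 7;  out={3}∪out(7)={3}
  fail(3) 'acc': from fail(2)=7 chase 'c': 7 ⇒ 8;  out={0}∪out(8)={0,3}

Run:
i=0 'c': node 0→7
i=1 'c': node 7→8  ** P3@[0:1]
i=2 'c': node 8→8 ·f  ** P3@[1:2]
i=3 'c': node 8→8 ·f  ** P3@[2:3]
i=4 'e': node 8→4 ·f
i=5 'a': node 4→5  ** P1@[4:5]
i=6 'c': node 5→2 ·f
i=7 'd': node 2→0 ·f
i=8 'c': node 0→7
i=9 'a': node 7→1 ·f
i=10 'b': node 1→0 ·f
i=11 'a': node 0→1
i=12 'c': node 1→2
i=13 'c': node 2→3  ** P0@[11:13],P3@[12:13]
i=14 'd': node 3→0 ·f
i=15 'a': node 0→1
i=16 'd': node 1→6  ** P2@[15:16]
i=17 'c': node 6→7 ·f
i=18 'a': node 7→1 ·f
i=19 'd': node 1→6  ** P2@[18:19]
i=20 'b': node 6→0 ·f
i=21 'e': node 0→4
i=22 'a': node 4→5  ** P1@[21:22]
i=23 'a': node 5→1 ·f
i=24 'd': node 1→6  ** P2@[23:24]
i=25 'c': node 6→7 ·f
i=26 'a': node 7→1 ·f
i=27 'c': node 1→2
i=28 'c': node 2→3  ** P0@[26:28],P3@[27:28]
i=29 'a': node 3→1 ·f
i=30 'd': node 1→6  ** P2@[29:30]
i=31 'd': node 6→0 ·f
i=32 'b': node 0→0
i=33 'b': node 0→0
i=34 'a': node 0→1
i=35 'd': node 1→6  ** P2@[34:35]
i=36 'e': node 6→4 ·f
i=37 'a': node 4→5  ** P1@[36:37]
i=38 'a': node 5→1 ·f
i=39 'c': node 1→2
i=40 'c': node 2→3  ** P0@[38:40],P3@[39:40]
i=41 'd': node 3→0 ·f
i=42 'd': node 0→0
i=43 'a': node 0→1
i=44 'c': node 1→2

Matches: [[1,3],[2,3],[3,3],[5,1],[13,0],[13,3],[16,2],[19,2],[22,1],[24,2],[28,0],[28,3],[30,2],[35,2],[37,1],[40,0],[40,3]]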